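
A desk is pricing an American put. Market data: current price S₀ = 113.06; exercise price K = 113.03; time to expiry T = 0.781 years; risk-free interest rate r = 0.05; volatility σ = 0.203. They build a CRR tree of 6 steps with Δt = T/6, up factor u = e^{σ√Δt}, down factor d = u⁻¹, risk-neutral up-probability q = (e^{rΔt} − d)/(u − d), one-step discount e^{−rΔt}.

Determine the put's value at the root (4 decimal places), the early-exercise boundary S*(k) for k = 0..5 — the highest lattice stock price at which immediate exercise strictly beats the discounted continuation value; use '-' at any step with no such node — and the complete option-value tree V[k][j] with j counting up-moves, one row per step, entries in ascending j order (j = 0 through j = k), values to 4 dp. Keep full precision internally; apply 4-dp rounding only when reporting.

Δt=0.13017  u=1.07599  d=0.92938  q=0.52624  discount=0.99351
step 6 (expiry): payoffs max(K−S,0) = 40.1743 28.6812 15.3751 0.0000 0.0000 0.0000 0.0000
step 5: (k=5,j=0): S=78.3919, (K−S)⁺=34.6381, hold=33.9048 ⇒ V=34.6381 exercise | (k=5,j=1): S=90.7583, (K−S)⁺=22.2717, hold=21.5385 ⇒ V=22.2717 exercise | (k=5,j=2): S=105.0755, (K−S)⁺=7.9545, hold=7.2369 ⇒ V=7.9545 exercise | (k=5,j=3): S=121.6512, (K−S)⁺=0.0000, hold=0.0000 ⇒ V=0.0000 continue | (k=5,j=4): S=140.8418, (K−S)⁺=0.0000, hold=0.0000 ⇒ V=0.0000 continue | (k=5,j=5): S=163.0597, (K−S)⁺=0.0000, hold=0.0000 ⇒ V=0.0000 continue  boundary S*=105.0755
step 4: (k=4,j=0): S=84.3488, (K−S)⁺=28.6812, hold=27.9480 ⇒ V=28.6812 exercise | (k=4,j=1): S=97.6549, (K−S)⁺=15.3751, hold=14.6419 ⇒ V=15.3751 exercise | (k=4,j=2): S=113.0600, (K−S)⁺=0.0000, hold=3.7441 ⇒ V=3.7441 continue | (k=4,j=3): S=130.8953, (K−S)⁺=0.0000, hold=0.0000 ⇒ V=0.0000 continue | (k=4,j=4): S=151.5442, (K−S)⁺=0.0000, hold=0.0000 ⇒ V=0.0000 continue  boundary S*=97.6549
step 3: (k=3,j=0): S=90.7583, (K−S)⁺=22.2717, hold=21.5385 ⇒ V=22.2717 exercise | (k=3,j=1): S=105.0755, (K−S)⁺=7.9545, hold=9.1945 ⇒ V=9.1945 continue | (k=3,j=2): S=121.6512, (K−S)⁺=0.0000, hold=1.7623 ⇒ V=1.7623 continue | (k=3,j=3): S=140.8418, (K−S)⁺=0.0000, hold=0.0000 ⇒ V=0.0000 continue  boundary S*=90.7583
step 2: (k=2,j=0): S=97.6549, (K−S)⁺=15.3751, hold=15.2902 ⇒ V=15.3751 exercise | (k=2,j=1): S=113.0600, (K−S)⁺=0.0000, hold=5.2491 ⇒ V=5.2491 continue | (k=2,j=2): S=130.8953, (K−S)⁺=0.0000, hold=0.8295 ⇒ V=0.8295 continue  boundary S*=97.6549
step 1: (k=1,j=0): S=105.0755, (K−S)⁺=7.9545, hold=9.9813 ⇒ V=9.9813 continue | (k=1,j=1): S=121.6512, (K−S)⁺=0.0000, hold=2.9044 ⇒ V=2.9044 continue  boundary S*=-
step 0: (k=0,j=0): S=113.0600, (K−S)⁺=0.0000, hold=6.2166 ⇒ V=6.2166 continue  boundary S*=-

price = 6.2166
boundary = - - 97.6549 90.7583 97.6549 105.0755
tree:
6.2166
9.9813 2.9044
15.3751 5.2491 0.8295
22.2717 9.1945 1.7623 0.0000
28.6812 15.3751 3.7441 0.0000 0.0000
34.6381 22.2717 7.9545 0.0000 0.0000 0.0000
40.1743 28.6812 15.3751 0.0000 0.0000 0.0000 0.0000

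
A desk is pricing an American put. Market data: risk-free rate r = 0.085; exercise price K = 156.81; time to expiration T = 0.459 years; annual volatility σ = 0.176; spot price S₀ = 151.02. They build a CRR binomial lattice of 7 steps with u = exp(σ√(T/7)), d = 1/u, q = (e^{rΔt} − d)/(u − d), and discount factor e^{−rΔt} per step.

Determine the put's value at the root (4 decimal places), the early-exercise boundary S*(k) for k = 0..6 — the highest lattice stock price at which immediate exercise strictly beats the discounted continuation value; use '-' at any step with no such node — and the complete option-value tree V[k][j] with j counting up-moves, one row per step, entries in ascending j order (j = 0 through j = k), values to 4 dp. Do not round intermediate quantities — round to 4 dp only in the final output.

params: Δt=0.06557 u=1.04610 d=0.95593 q=0.55072 e^(-rΔt)=0.99444
t_7 payoffs: 46.6499 36.2592 24.8884 12.4451 0.0000 0.0000 0.0000 0.0000
t_6: node(6,0) S=115.2384 payoff=41.5716 vs cont=40.7000 → 41.5716 [stop]  node(6,1) S=126.1081 payoff=30.7019 vs cont=29.8303 → 30.7019 [stop]  node(6,2) S=138.0031 payoff=18.8069 vs cont=17.9354 → 18.8069 [stop]  node(6,3) S=151.0200 payoff=5.7900 vs cont=5.5602 → 5.7900 [stop]  node(6,4) S=165.2647 payoff=0.0000 vs cont=0.0000 → 0.0000 [wait]  node(6,5) S=180.8531 payoff=0.0000 vs cont=0.0000 → 0.0000 [wait]  node(6,6) S=197.9118 payoff=0.0000 vs cont=0.0000 → 0.0000 [wait]  ⇒ S*(6)=151.0200
t_5: node(5,0) S=120.5508 payoff=36.2592 vs cont=35.3876 → 36.2592 [stop]  node(5,1) S=131.9216 payoff=24.8884 vs cont=24.0168 → 24.8884 [stop]  node(5,2) S=144.3649 payoff=12.4451 vs cont=11.5735 → 12.4451 [stop]  node(5,3) S=157.9819 payoff=0.0000 vs cont=2.5869 → 2.5869 [wait]  node(5,4) S=172.8833 payoff=0.0000 vs cont=0.0000 → 0.0000 [wait]  node(5,5) S=189.1903 payoff=0.0000 vs cont=0.0000 → 0.0000 [wait]  ⇒ S*(5)=144.3649
t_4: node(4,0) S=126.1081 payoff=30.7019 vs cont=29.8303 → 30.7019 [stop]  node(4,1) S=138.0031 payoff=18.8069 vs cont=17.9354 → 18.8069 [stop]  node(4,2) S=151.0200 payoff=5.7900 vs cont=6.9770 → 6.9770 [wait]  node(4,3) S=165.2647 payoff=0.0000 vs cont=1.1558 → 1.1558 [wait]  node(4,4) S=180.8531 payoff=0.0000 vs cont=0.0000 → 0.0000 [wait]  ⇒ S*(4)=138.0031
t_3: node(3,0) S=131.9216 payoff=24.8884 vs cont=24.0168 → 24.8884 [stop]  node(3,1) S=144.3649 payoff=12.4451 vs cont=12.2236 → 12.4451 [stop]  node(3,2) S=157.9819 payoff=0.0000 vs cont=3.7501 → 3.7501 [wait]  node(3,3) S=172.8833 payoff=0.0000 vs cont=0.5164 → 0.5164 [wait]  ⇒ S*(3)=144.3649
t_2: node(2,0) S=138.0031 payoff=18.8069 vs cont=17.9354 → 18.8069 [stop]  node(2,1) S=151.0200 payoff=5.7900 vs cont=7.6140 → 7.6140 [wait]  node(2,2) S=165.2647 payoff=0.0000 vs cont=1.9583 → 1.9583 [wait]  ⇒ S*(2)=138.0031
t_1: node(1,0) S=144.3649 payoff=12.4451 vs cont=12.5725 → 12.5725 [wait]  node(1,1) S=157.9819 payoff=0.0000 vs cont=4.4743 → 4.4743 [wait]  ⇒ S*(1)=-
t_0: node(0,0) S=151.0200 payoff=5.7900 vs cont=8.0676 → 8.0676 [wait]  ⇒ S*(0)=-

price = 8.0676
boundary = - - 138.0031 144.3649 138.0031 144.3649 151.0200
tree:
8.0676
12.5725 4.4743
18.8069 7.6140 1.9583
24.8884 12.4451 3.7501 0.5164
30.7019 18.8069 6.9770 1.1558 0.0000
36.2592 24.8884 12.4451 2.5869 0.0000 0.0000
41.5716 30.7019 18.8069 5.7900 0.0000 0.0000 0.0000
46.6499 36.2592 24.8884 12.4451 0.0000 0.0000 0.0000 0.0000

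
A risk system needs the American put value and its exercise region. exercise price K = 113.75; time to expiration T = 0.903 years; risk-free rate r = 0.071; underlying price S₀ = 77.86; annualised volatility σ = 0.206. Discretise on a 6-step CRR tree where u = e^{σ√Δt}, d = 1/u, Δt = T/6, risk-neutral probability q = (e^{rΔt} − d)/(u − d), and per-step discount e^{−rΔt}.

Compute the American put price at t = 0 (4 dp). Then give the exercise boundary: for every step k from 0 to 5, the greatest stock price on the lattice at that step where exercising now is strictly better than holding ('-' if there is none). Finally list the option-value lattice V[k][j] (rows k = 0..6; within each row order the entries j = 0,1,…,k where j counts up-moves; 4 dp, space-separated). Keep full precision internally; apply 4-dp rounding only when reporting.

price = 35.8900
boundary = 77.8600 84.3377 91.3543 98.9546 91.3543 98.9546
tree:
35.8900
41.8701 29.4123
47.3910 35.8900 22.3957
52.4878 41.8701 29.4123 14.7954
57.1931 47.3910 35.8900 22.3957 8.2202
61.5370 52.4878 41.8701 29.4123 14.7954 2.9402
65.5473 57.1931 47.3910 35.8900 22.3957 6.5627 0.0000

Δt=0.15050, u=1.08320, d=0.92319, q=0.54717, disc=e^(-rΔt)=0.98937
k=6 terminal: V=max(K-S,0) → 65.5473 57.1931 47.3910 35.8900 22.3957 6.5627 0.0000
k=5: j=0 S=52.2130 intr=61.5370 cont=60.3280 V=61.5370[EX]; j=1 S=61.2622 intr=52.4878 cont=51.2788 V=52.4878[EX]; j=2 S=71.8799 intr=41.8701 cont=40.6611 V=41.8701[EX]; j=3 S=84.3377 intr=29.4123 cont=28.2033 V=29.4123[EX]; j=4 S=98.9546 intr=14.7954 cont=13.5864 V=14.7954[EX]; j=5 S=116.1049 intr=0.0000 cont=2.9402 V=2.9402[hold]  S*(5)=98.9546
k=4: j=0 S=56.5569 intr=57.1931 cont=55.9841 V=57.1931[EX]; j=1 S=66.3590 intr=47.3910 cont=46.1820 V=47.3910[EX]; j=2 S=77.8600 intr=35.8900 cont=34.6810 V=35.8900[EX]; j=3 S=91.3543 intr=22.3957 cont=21.1867 V=22.3957[EX]; j=4 S=107.1873 intr=6.5627 cont=8.2202 V=8.2202[hold]  S*(4)=91.3543
k=3: j=0 S=61.2622 intr=52.4878 cont=51.2788 V=52.4878[EX]; j=1 S=71.8799 intr=41.8701 cont=40.6611 V=41.8701[EX]; j=2 S=84.3377 intr=29.4123 cont=28.2033 V=29.4123[EX]; j=3 S=98.9546 intr=14.7954 cont=14.4837 V=14.7954[EX]  S*(3)=98.9546
k=2: j=0 S=66.3590 intr=47.3910 cont=46.1820 V=47.3910[EX]; j=1 S=77.8600 intr=35.8900 cont=34.6810 V=35.8900[EX]; j=2 S=91.3543 intr=22.3957 cont=21.1867 V=22.3957[EX]  S*(2)=91.3543
k=1: j=0 S=71.8799 intr=41.8701 cont=40.6611 V=41.8701[EX]; j=1 S=84.3377 intr=29.4123 cont=28.2033 V=29.4123[EX]  S*(1)=84.3377
k=0: j=0 S=77.8600 intr=35.8900 cont=34.6810 V=35.8900[EX]  S*(0)=77.8600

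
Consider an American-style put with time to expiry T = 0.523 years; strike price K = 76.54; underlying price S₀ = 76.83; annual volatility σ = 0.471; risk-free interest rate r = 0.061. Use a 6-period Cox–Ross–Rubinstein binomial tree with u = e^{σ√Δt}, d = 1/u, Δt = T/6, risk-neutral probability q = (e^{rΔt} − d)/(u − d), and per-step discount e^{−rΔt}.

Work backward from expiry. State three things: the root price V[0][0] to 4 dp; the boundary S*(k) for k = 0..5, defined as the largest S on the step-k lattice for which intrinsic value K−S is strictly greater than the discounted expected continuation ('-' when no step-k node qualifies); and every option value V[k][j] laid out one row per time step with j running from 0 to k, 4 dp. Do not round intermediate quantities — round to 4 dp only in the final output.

price = 8.8968
boundary = - - - 50.6238 58.1764 66.8557
tree:
8.8968
13.2456 4.3657
18.9826 7.2849 1.3064
25.9162 11.8112 2.5473 0.0000
32.4883 18.3636 4.9667 0.0000 0.0000
38.2072 25.9162 9.6843 0.0000 0.0000 0.0000
43.1837 32.4883 18.3636 0.0000 0.0000 0.0000 0.0000

Δt=0.08717  u=1.14919  d=0.87018  q=0.48440  discount=0.99470
step 6 (expiry): payoffs max(K−S,0) = 43.1837 32.4883 18.3636 0.0000 0.0000 0.0000 0.0000
step 5: (k=5,j=0): S=38.3328, (K−S)⁺=38.2072, hold=37.8013 ⇒ V=38.2072 exercise | (k=5,j=1): S=50.6238, (K−S)⁺=25.9162, hold=25.5103 ⇒ V=25.9162 exercise | (k=5,j=2): S=66.8557, (K−S)⁺=9.6843, hold=9.4181 ⇒ V=9.6843 exercise | (k=5,j=3): S=88.2923, (K−S)⁺=0.0000, hold=0.0000 ⇒ V=0.0000 continue | (k=5,j=4): S=116.6023, (K−S)⁺=0.0000, hold=0.0000 ⇒ V=0.0000 continue | (k=5,j=5): S=153.9897, (K−S)⁺=0.0000, hold=0.0000 ⇒ V=0.0000 continue  boundary S*=66.8557
step 4: (k=4,j=0): S=44.0517, (K−S)⁺=32.4883, hold=32.0824 ⇒ V=32.4883 exercise | (k=4,j=1): S=58.1764, (K−S)⁺=18.3636, hold=17.9577 ⇒ V=18.3636 exercise | (k=4,j=2): S=76.8300, (K−S)⁺=0.0000, hold=4.9667 ⇒ V=4.9667 continue | (k=4,j=3): S=101.4647, (K−S)⁺=0.0000, hold=0.0000 ⇒ V=0.0000 continue | (k=4,j=4): S=133.9983, (K−S)⁺=0.0000, hold=0.0000 ⇒ V=0.0000 continue  boundary S*=58.1764
step 3: (k=3,j=0): S=50.6238, (K−S)⁺=25.9162, hold=25.5103 ⇒ V=25.9162 exercise | (k=3,j=1): S=66.8557, (K−S)⁺=9.6843, hold=11.8112 ⇒ V=11.8112 continue | (k=3,j=2): S=88.2923, (K−S)⁺=0.0000, hold=2.5473 ⇒ V=2.5473 continue | (k=3,j=3): S=116.6023, (K−S)⁺=0.0000, hold=0.0000 ⇒ V=0.0000 continue  boundary S*=50.6238
step 2: (k=2,j=0): S=58.1764, (K−S)⁺=18.3636, hold=18.9826 ⇒ V=18.9826 continue | (k=2,j=1): S=76.8300, (K−S)⁺=0.0000, hold=7.2849 ⇒ V=7.2849 continue | (k=2,j=2): S=101.4647, (K−S)⁺=0.0000, hold=1.3064 ⇒ V=1.3064 continue  boundary S*=-
step 1: (k=1,j=0): S=66.8557, (K−S)⁺=9.6843, hold=13.2456 ⇒ V=13.2456 continue | (k=1,j=1): S=88.2923, (K−S)⁺=0.0000, hold=4.3657 ⇒ V=4.3657 continue  boundary S*=-
step 0: (k=0,j=0): S=76.8300, (K−S)⁺=0.0000, hold=8.8968 ⇒ V=8.8968 continue  boundary S*=-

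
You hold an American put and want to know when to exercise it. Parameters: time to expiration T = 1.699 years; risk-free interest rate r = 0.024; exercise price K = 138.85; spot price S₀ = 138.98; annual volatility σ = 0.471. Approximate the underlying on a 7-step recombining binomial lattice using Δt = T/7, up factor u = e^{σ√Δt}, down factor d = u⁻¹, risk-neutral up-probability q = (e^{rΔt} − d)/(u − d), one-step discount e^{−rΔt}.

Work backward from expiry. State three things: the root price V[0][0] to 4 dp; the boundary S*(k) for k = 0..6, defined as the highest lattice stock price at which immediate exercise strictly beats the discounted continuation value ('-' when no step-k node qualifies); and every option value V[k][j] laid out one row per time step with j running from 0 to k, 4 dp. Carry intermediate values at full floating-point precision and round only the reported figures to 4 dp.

price = 31.7706
boundary = - - - - 54.9354 69.2831 87.3780
tree:
31.7706
42.6737 19.1045
55.5328 27.8022 8.9202
69.6781 39.2841 14.3910 2.4745
83.9146 53.5019 22.7398 4.5646 0.0000
95.2911 69.5669 34.9252 8.4200 0.0000 0.0000
104.3116 83.9146 51.4720 15.5320 0.0000 0.0000 0.0000
111.4641 95.2911 69.5669 28.6511 0.0000 0.0000 0.0000 0.0000

Δt=0.24271  u=1.26117  d=0.79291  q=0.45472  discount=0.99419
step 7 (expiry): payoffs max(K−S,0) = 111.4641 95.2911 69.5669 28.6511 0.0000 0.0000 0.0000 0.0000
step 6: (k=6,j=0): S=34.5384, (K−S)⁺=104.3116, hold=103.5051 ⇒ V=104.3116 exercise | (k=6,j=1): S=54.9354, (K−S)⁺=83.9146, hold=83.1081 ⇒ V=83.9146 exercise | (k=6,j=2): S=87.3780, (K−S)⁺=51.4720, hold=50.6655 ⇒ V=51.4720 exercise | (k=6,j=3): S=138.9800, (K−S)⁺=0.0000, hold=15.5320 ⇒ V=15.5320 continue | (k=6,j=4): S=221.0560, (K−S)⁺=0.0000, hold=0.0000 ⇒ V=0.0000 continue | (k=6,j=5): S=351.6028, (K−S)⁺=0.0000, hold=0.0000 ⇒ V=0.0000 continue | (k=6,j=6): S=559.2454, (K−S)⁺=0.0000, hold=0.0000 ⇒ V=0.0000 continue  boundary S*=87.3780
step 5: (k=5,j=0): S=43.5589, (K−S)⁺=95.2911, hold=94.4846 ⇒ V=95.2911 exercise | (k=5,j=1): S=69.2831, (K−S)⁺=69.5669, hold=68.7604 ⇒ V=69.5669 exercise | (k=5,j=2): S=110.1989, (K−S)⁺=28.6511, hold=34.9252 ⇒ V=34.9252 continue | (k=5,j=3): S=175.2780, (K−S)⁺=0.0000, hold=8.4200 ⇒ V=8.4200 continue | (k=5,j=4): S=278.7901, (K−S)⁺=0.0000, hold=0.0000 ⇒ V=0.0000 continue | (k=5,j=5): S=443.4324, (K−S)⁺=0.0000, hold=0.0000 ⇒ V=0.0000 continue  boundary S*=69.2831
step 4: (k=4,j=0): S=54.9354, (K−S)⁺=83.9146, hold=83.1081 ⇒ V=83.9146 exercise | (k=4,j=1): S=87.3780, (K−S)⁺=51.4720, hold=53.5019 ⇒ V=53.5019 continue | (k=4,j=2): S=138.9800, (K−S)⁺=0.0000, hold=22.7398 ⇒ V=22.7398 continue | (k=4,j=3): S=221.0560, (K−S)⁺=0.0000, hold=4.5646 ⇒ V=4.5646 continue | (k=4,j=4): S=351.6028, (K−S)⁺=0.0000, hold=0.0000 ⇒ V=0.0000 continue  boundary S*=54.9354
step 3: (k=3,j=0): S=69.2831, (K−S)⁺=69.5669, hold=69.6781 ⇒ V=69.6781 continue | (k=3,j=1): S=110.1989, (K−S)⁺=28.6511, hold=39.2841 ⇒ V=39.2841 continue | (k=3,j=2): S=175.2780, (K−S)⁺=0.0000, hold=14.3910 ⇒ V=14.3910 continue | (k=3,j=3): S=278.7901, (K−S)⁺=0.0000, hold=2.4745 ⇒ V=2.4745 continue  boundary S*=-
step 2: (k=2,j=0): S=87.3780, (K−S)⁺=51.4720, hold=55.5328 ⇒ V=55.5328 continue | (k=2,j=1): S=138.9800, (K−S)⁺=0.0000, hold=27.8022 ⇒ V=27.8022 continue | (k=2,j=2): S=221.0560, (K−S)⁺=0.0000, hold=8.9202 ⇒ V=8.9202 continue  boundary S*=-
step 1: (k=1,j=0): S=110.1989, (K−S)⁺=28.6511, hold=42.6737 ⇒ V=42.6737 continue | (k=1,j=1): S=175.2780, (K−S)⁺=0.0000, hold=19.1045 ⇒ V=19.1045 continue  boundary S*=-
step 0: (k=0,j=0): S=138.9800, (K−S)⁺=0.0000, hold=31.7706 ⇒ V=31.7706 continue  boundary S*=-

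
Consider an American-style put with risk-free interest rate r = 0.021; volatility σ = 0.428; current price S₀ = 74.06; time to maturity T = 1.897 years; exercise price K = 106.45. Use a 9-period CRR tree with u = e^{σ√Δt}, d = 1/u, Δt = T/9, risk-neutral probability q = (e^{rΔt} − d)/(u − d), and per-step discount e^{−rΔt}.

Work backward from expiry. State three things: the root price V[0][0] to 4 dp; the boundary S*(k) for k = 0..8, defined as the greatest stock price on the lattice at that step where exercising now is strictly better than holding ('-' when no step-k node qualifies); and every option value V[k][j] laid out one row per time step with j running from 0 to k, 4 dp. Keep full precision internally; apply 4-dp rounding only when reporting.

price = 38.8682
boundary = - - - 41.0744 49.9929 41.0744 49.9929 60.8480 74.0600
tree:
38.8682
47.5170 29.1797
56.5212 37.4982 19.7825
65.3756 46.7628 27.0802 11.4827
72.7031 56.4571 35.9339 17.0403 5.1275
78.7235 65.3756 45.9851 24.5860 8.4257 1.3399
83.6698 72.7031 56.4571 34.2439 13.5865 2.5027 0.0000
87.7337 78.7235 65.3756 45.6020 21.3592 4.6747 0.0000 0.0000
91.0726 83.6698 72.7031 56.4571 32.3900 8.7316 0.0000 0.0000 0.0000
93.8159 87.7337 78.7235 65.3756 45.6020 16.3092 0.0000 0.0000 0.0000 0.0000

params: Δt=0.21078 u=1.21713 d=0.82160 q=0.46225 e^(-rΔt)=0.99558
t_9 payoffs: 93.8159 87.7337 78.7235 65.3756 45.6020 16.3092 0.0000 0.0000 0.0000 0.0000
t_8: node(8,0) S=15.3774 payoff=91.0726 vs cont=90.6025 → 91.0726 [stop]  node(8,1) S=22.7802 payoff=83.6698 vs cont=83.1996 → 83.6698 [stop]  node(8,2) S=33.7469 payoff=72.7031 vs cont=72.2330 → 72.7031 [stop]  node(8,3) S=49.9929 payoff=56.4571 vs cont=55.9869 → 56.4571 [stop]  node(8,4) S=74.0600 payoff=32.3900 vs cont=31.9199 → 32.3900 [stop]  node(8,5) S=109.7132 payoff=0.0000 vs cont=8.7316 → 8.7316 [wait]  node(8,6) S=162.5302 payoff=0.0000 vs cont=0.0000 → 0.0000 [wait]  node(8,7) S=240.7739 payoff=0.0000 vs cont=0.0000 → 0.0000 [wait]  node(8,8) S=356.6848 payoff=0.0000 vs cont=0.0000 → 0.0000 [wait]  ⇒ S*(8)=74.0600
t_7: node(7,0) S=18.7163 payoff=87.7337 vs cont=87.2635 → 87.7337 [stop]  node(7,1) S=27.7265 payoff=78.7235 vs cont=78.2533 → 78.7235 [stop]  node(7,2) S=41.0744 payoff=65.3756 vs cont=64.9055 → 65.3756 [stop]  node(7,3) S=60.8480 payoff=45.6020 vs cont=45.1319 → 45.6020 [stop]  node(7,4) S=90.1408 payoff=16.3092 vs cont=21.3592 → 21.3592 [wait]  node(7,5) S=133.5354 payoff=0.0000 vs cont=4.6747 → 4.6747 [wait]  node(7,6) S=197.8207 payoff=0.0000 vs cont=0.0000 → 0.0000 [wait]  node(7,7) S=293.0536 payoff=0.0000 vs cont=0.0000 → 0.0000 [wait]  ⇒ S*(7)=60.8480
t_6: node(6,0) S=22.7802 payoff=83.6698 vs cont=83.1996 → 83.6698 [stop]  node(6,1) S=33.7469 payoff=72.7031 vs cont=72.2330 → 72.7031 [stop]  node(6,2) S=49.9929 payoff=56.4571 vs cont=55.9869 → 56.4571 [stop]  node(6,3) S=74.0600 payoff=32.3900 vs cont=34.2439 → 34.2439 [wait]  node(6,4) S=109.7132 payoff=0.0000 vs cont=13.5865 → 13.5865 [wait]  node(6,5) S=162.5302 payoff=0.0000 vs cont=2.5027 → 2.5027 [wait]  node(6,6) S=240.7739 payoff=0.0000 vs cont=0.0000 → 0.0000 [wait]  ⇒ S*(6)=49.9929
t_5: node(5,0) S=27.7265 payoff=78.7235 vs cont=78.2533 → 78.7235 [stop]  node(5,1) S=41.0744 payoff=65.3756 vs cont=64.9055 → 65.3756 [stop]  node(5,2) S=60.8480 payoff=45.6020 vs cont=45.9851 → 45.9851 [wait]  node(5,3) S=90.1408 payoff=16.3092 vs cont=24.5860 → 24.5860 [wait]  node(5,4) S=133.5354 payoff=0.0000 vs cont=8.4257 → 8.4257 [wait]  node(5,5) S=197.8207 payoff=0.0000 vs cont=1.3399 → 1.3399 [wait]  ⇒ S*(5)=41.0744
t_4: node(4,0) S=33.7469 payoff=72.7031 vs cont=72.2330 → 72.7031 [stop]  node(4,1) S=49.9929 payoff=56.4571 vs cont=56.1632 → 56.4571 [stop]  node(4,2) S=74.0600 payoff=32.3900 vs cont=35.9339 → 35.9339 [wait]  node(4,3) S=109.7132 payoff=0.0000 vs cont=17.0403 → 17.0403 [wait]  node(4,4) S=162.5302 payoff=0.0000 vs cont=5.1275 → 5.1275 [wait]  ⇒ S*(4)=49.9929
t_3: node(3,0) S=41.0744 payoff=65.3756 vs cont=64.9055 → 65.3756 [stop]  node(3,1) S=60.8480 payoff=45.6020 vs cont=46.7628 → 46.7628 [wait]  node(3,2) S=90.1408 payoff=16.3092 vs cont=27.0802 → 27.0802 [wait]  node(3,3) S=133.5354 payoff=0.0000 vs cont=11.4827 → 11.4827 [wait]  ⇒ S*(3)=41.0744
t_2: node(2,0) S=49.9929 payoff=56.4571 vs cont=56.5212 → 56.5212 [wait]  node(2,1) S=74.0600 payoff=32.3900 vs cont=37.4982 → 37.4982 [wait]  node(2,2) S=109.7132 payoff=0.0000 vs cont=19.7825 → 19.7825 [wait]  ⇒ S*(2)=-
t_1: node(1,0) S=60.8480 payoff=45.6020 vs cont=47.5170 → 47.5170 [wait]  node(1,1) S=90.1408 payoff=16.3092 vs cont=29.1797 → 29.1797 [wait]  ⇒ S*(1)=-
t_0: node(0,0) S=74.0600 payoff=32.3900 vs cont=38.8682 → 38.8682 [wait]  ⇒ S*(0)=-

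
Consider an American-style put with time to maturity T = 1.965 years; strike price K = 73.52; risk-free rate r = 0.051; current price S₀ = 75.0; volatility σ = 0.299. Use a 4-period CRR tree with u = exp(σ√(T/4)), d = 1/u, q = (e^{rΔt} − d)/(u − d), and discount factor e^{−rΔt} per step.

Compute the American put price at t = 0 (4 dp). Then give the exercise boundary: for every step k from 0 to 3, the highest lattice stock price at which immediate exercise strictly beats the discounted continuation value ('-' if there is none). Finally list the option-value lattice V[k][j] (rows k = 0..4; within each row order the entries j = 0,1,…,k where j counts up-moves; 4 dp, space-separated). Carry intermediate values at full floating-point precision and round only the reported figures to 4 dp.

price = 8.4718
boundary = - - 49.3212 60.8202
tree:
8.4718
14.6329 2.9253
24.1988 6.0951 0.0000
33.5237 12.6998 0.0000 0.0000
41.0856 24.1988 0.0000 0.0000 0.0000

params: Δt=0.49125 u=1.23314 d=0.81094 q=0.50789 e^(-rΔt)=0.97526
t_4 payoffs: 41.0856 24.1988 0.0000 0.0000 0.0000
t_3: node(3,0) S=39.9963 payoff=33.5237 vs cont=31.7046 → 33.5237 [stop]  node(3,1) S=60.8202 payoff=12.6998 vs cont=11.6138 → 12.6998 [stop]  node(3,2) S=92.4858 payoff=0.0000 vs cont=0.0000 → 0.0000 [wait]  node(3,3) S=140.6379 payoff=0.0000 vs cont=0.0000 → 0.0000 [wait]  ⇒ S*(3)=60.8202
t_2: node(2,0) S=49.3212 payoff=24.1988 vs cont=22.3797 → 24.1988 [stop]  node(2,1) S=75.0000 payoff=0.0000 vs cont=6.0951 → 6.0951 [wait]  node(2,2) S=114.0483 payoff=0.0000 vs cont=0.0000 → 0.0000 [wait]  ⇒ S*(2)=49.3212
t_1: node(1,0) S=60.8202 payoff=12.6998 vs cont=14.6329 → 14.6329 [wait]  node(1,1) S=92.4858 payoff=0.0000 vs cont=2.9253 → 2.9253 [wait]  ⇒ S*(1)=-
t_0: node(0,0) S=75.0000 payoff=0.0000 vs cont=8.4718 → 8.4718 [wait]  ⇒ S*(0)=-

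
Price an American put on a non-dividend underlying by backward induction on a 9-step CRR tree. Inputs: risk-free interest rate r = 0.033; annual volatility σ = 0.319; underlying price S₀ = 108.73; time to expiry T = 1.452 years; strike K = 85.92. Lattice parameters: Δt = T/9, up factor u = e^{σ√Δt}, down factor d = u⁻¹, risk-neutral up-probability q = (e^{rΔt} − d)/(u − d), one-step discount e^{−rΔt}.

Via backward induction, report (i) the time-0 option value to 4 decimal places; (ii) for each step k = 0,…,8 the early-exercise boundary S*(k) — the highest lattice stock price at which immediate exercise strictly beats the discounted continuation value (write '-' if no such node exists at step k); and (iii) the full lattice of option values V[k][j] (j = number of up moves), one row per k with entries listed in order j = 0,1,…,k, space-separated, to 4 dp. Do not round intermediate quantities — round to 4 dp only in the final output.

Δt=0.16133  u=1.13670  d=0.87974  q=0.48879  discount=0.99469
step 9 (expiry): payoffs max(K−S,0) = 51.6012 41.5770 28.6249 11.8896 0.0000 0.0000 0.0000 0.0000 0.0000 0.0000
step 8: (k=8,j=0): S=39.0102, (K−S)⁺=46.9098, hold=46.4536 ⇒ V=46.9098 exercise | (k=8,j=1): S=50.4047, (K−S)⁺=35.5153, hold=35.0591 ⇒ V=35.5153 exercise | (k=8,j=2): S=65.1274, (K−S)⁺=20.7926, hold=20.3364 ⇒ V=20.7926 exercise | (k=8,j=3): S=84.1505, (K−S)⁺=1.7695, hold=6.0459 ⇒ V=6.0459 continue | (k=8,j=4): S=108.7300, (K−S)⁺=0.0000, hold=0.0000 ⇒ V=0.0000 continue | (k=8,j=5): S=140.4890, (K−S)⁺=0.0000, hold=0.0000 ⇒ V=0.0000 continue | (k=8,j=6): S=181.5244, (K−S)⁺=0.0000, hold=0.0000 ⇒ V=0.0000 continue | (k=8,j=7): S=234.5459, (K−S)⁺=0.0000, hold=0.0000 ⇒ V=0.0000 continue | (k=8,j=8): S=303.0544, (K−S)⁺=0.0000, hold=0.0000 ⇒ V=0.0000 continue  boundary S*=65.1274
step 7: (k=7,j=0): S=44.3430, (K−S)⁺=41.5770, hold=41.1208 ⇒ V=41.5770 exercise | (k=7,j=1): S=57.2951, (K−S)⁺=28.6249, hold=28.1687 ⇒ V=28.6249 exercise | (k=7,j=2): S=74.0304, (K−S)⁺=11.8896, hold=13.5125 ⇒ V=13.5125 continue | (k=7,j=3): S=95.6540, (K−S)⁺=0.0000, hold=3.0743 ⇒ V=3.0743 continue | (k=7,j=4): S=123.5935, (K−S)⁺=0.0000, hold=0.0000 ⇒ V=0.0000 continue | (k=7,j=5): S=159.6940, (K−S)⁺=0.0000, hold=0.0000 ⇒ V=0.0000 continue | (k=7,j=6): S=206.3390, (K−S)⁺=0.0000, hold=0.0000 ⇒ V=0.0000 continue | (k=7,j=7): S=266.6086, (K−S)⁺=0.0000, hold=0.0000 ⇒ V=0.0000 continue  boundary S*=57.2951
step 6: (k=6,j=0): S=50.4047, (K−S)⁺=35.5153, hold=35.0591 ⇒ V=35.5153 exercise | (k=6,j=1): S=65.1274, (K−S)⁺=20.7926, hold=21.1254 ⇒ V=21.1254 continue | (k=6,j=2): S=84.1505, (K−S)⁺=1.7695, hold=8.3658 ⇒ V=8.3658 continue | (k=6,j=3): S=108.7300, (K−S)⁺=0.0000, hold=1.5633 ⇒ V=1.5633 continue | (k=6,j=4): S=140.4890, (K−S)⁺=0.0000, hold=0.0000 ⇒ V=0.0000 continue | (k=6,j=5): S=181.5244, (K−S)⁺=0.0000, hold=0.0000 ⇒ V=0.0000 continue | (k=6,j=6): S=234.5459, (K−S)⁺=0.0000, hold=0.0000 ⇒ V=0.0000 continue  boundary S*=50.4047
step 5: (k=5,j=0): S=57.2951, (K−S)⁺=28.6249, hold=28.3305 ⇒ V=28.6249 exercise | (k=5,j=1): S=74.0304, (K−S)⁺=11.8896, hold=14.8096 ⇒ V=14.8096 continue | (k=5,j=2): S=95.6540, (K−S)⁺=0.0000, hold=5.0141 ⇒ V=5.0141 continue | (k=5,j=3): S=123.5935, (K−S)⁺=0.0000, hold=0.7949 ⇒ V=0.7949 continue | (k=5,j=4): S=159.6940, (K−S)⁺=0.0000, hold=0.0000 ⇒ V=0.0000 continue | (k=5,j=5): S=206.3390, (K−S)⁺=0.0000, hold=0.0000 ⇒ V=0.0000 continue  boundary S*=57.2951
step 4: (k=4,j=0): S=65.1274, (K−S)⁺=20.7926, hold=21.7561 ⇒ V=21.7561 continue | (k=4,j=1): S=84.1505, (K−S)⁺=1.7695, hold=9.9685 ⇒ V=9.9685 continue | (k=4,j=2): S=108.7300, (K−S)⁺=0.0000, hold=2.9361 ⇒ V=2.9361 continue | (k=4,j=3): S=140.4890, (K−S)⁺=0.0000, hold=0.4042 ⇒ V=0.4042 continue | (k=4,j=4): S=181.5244, (K−S)⁺=0.0000, hold=0.0000 ⇒ V=0.0000 continue  boundary S*=-
step 3: (k=3,j=0): S=74.0304, (K−S)⁺=11.8896, hold=15.9095 ⇒ V=15.9095 continue | (k=3,j=1): S=95.6540, (K−S)⁺=0.0000, hold=6.4965 ⇒ V=6.4965 continue | (k=3,j=2): S=123.5935, (K−S)⁺=0.0000, hold=1.6896 ⇒ V=1.6896 continue | (k=3,j=3): S=159.6940, (K−S)⁺=0.0000, hold=0.2055 ⇒ V=0.2055 continue  boundary S*=-
step 2: (k=2,j=0): S=84.1505, (K−S)⁺=1.7695, hold=11.2485 ⇒ V=11.2485 continue | (k=2,j=1): S=108.7300, (K−S)⁺=0.0000, hold=4.1249 ⇒ V=4.1249 continue | (k=2,j=2): S=140.4890, (K−S)⁺=0.0000, hold=0.9591 ⇒ V=0.9591 continue  boundary S*=-
step 1: (k=1,j=0): S=95.6540, (K−S)⁺=0.0000, hold=7.7254 ⇒ V=7.7254 continue | (k=1,j=1): S=123.5935, (K−S)⁺=0.0000, hold=2.5638 ⇒ V=2.5638 continue  boundary S*=-
step 0: (k=0,j=0): S=108.7300, (K−S)⁺=0.0000, hold=5.1749 ⇒ V=5.1749 continue  boundary S*=-

price = 5.1749
boundary = - - - - - 57.2951 50.4047 57.2951 65.1274
tree:
5.1749
7.7254 2.5638
11.2485 4.1249 0.9591
15.9095 6.4965 1.6896 0.2055
21.7561 9.9685 2.9361 0.4042 0.0000
28.6249 14.8096 5.0141 0.7949 0.0000 0.0000
35.5153 21.1254 8.3658 1.5633 0.0000 0.0000 0.0000
41.5770 28.6249 13.5125 3.0743 0.0000 0.0000 0.0000 0.0000
46.9098 35.5153 20.7926 6.0459 0.0000 0.0000 0.0000 0.0000 0.0000
51.6012 41.5770 28.6249 11.8896 0.0000 0.0000 0.0000 0.0000 0.0000 0.0000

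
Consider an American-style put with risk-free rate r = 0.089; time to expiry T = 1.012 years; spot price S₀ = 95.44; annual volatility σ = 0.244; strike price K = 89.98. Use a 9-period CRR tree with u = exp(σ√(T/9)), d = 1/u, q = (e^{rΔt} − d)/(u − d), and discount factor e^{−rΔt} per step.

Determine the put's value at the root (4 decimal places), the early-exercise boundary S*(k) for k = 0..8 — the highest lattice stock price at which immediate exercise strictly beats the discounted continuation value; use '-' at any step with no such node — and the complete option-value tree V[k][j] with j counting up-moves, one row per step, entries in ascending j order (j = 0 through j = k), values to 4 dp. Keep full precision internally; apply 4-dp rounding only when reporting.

price = 4.2013
boundary = - - - 74.6670 68.8010 74.6670 68.8010 74.6670 81.0331
tree:
4.2013
6.6607 2.1923
10.2647 3.7262 0.9315
15.3130 6.1716 1.7204 0.2793
21.1790 9.9075 3.1161 0.5680 0.0395
26.5842 15.3130 5.5045 1.1472 0.0869 0.0000
31.5647 21.1790 9.4028 2.2989 0.1913 0.0000 0.0000
36.1539 26.5842 15.3130 4.5622 0.4209 0.0000 0.0000 0.0000
40.3826 31.5647 21.1790 8.9469 0.9262 0.0000 0.0000 0.0000 0.0000
44.2791 36.1539 26.5842 15.3130 2.0380 0.0000 0.0000 0.0000 0.0000 0.0000

Δt=0.11244  u=1.08526  d=0.92144  q=0.54095  discount=0.99004
step 9 (expiry): payoffs max(K−S,0) = 44.2791 36.1539 26.5842 15.3130 2.0380 0.0000 0.0000 0.0000 0.0000 0.0000
step 8: (k=8,j=0): S=49.5974, (K−S)⁺=40.3826, hold=39.4866 ⇒ V=40.3826 exercise | (k=8,j=1): S=58.4153, (K−S)⁺=31.5647, hold=30.6687 ⇒ V=31.5647 exercise | (k=8,j=2): S=68.8010, (K−S)⁺=21.1790, hold=20.2830 ⇒ V=21.1790 exercise | (k=8,j=3): S=81.0331, (K−S)⁺=8.9469, hold=8.0509 ⇒ V=8.9469 exercise | (k=8,j=4): S=95.4400, (K−S)⁺=0.0000, hold=0.9262 ⇒ V=0.9262 continue | (k=8,j=5): S=112.4083, (K−S)⁺=0.0000, hold=0.0000 ⇒ V=0.0000 continue | (k=8,j=6): S=132.3933, (K−S)⁺=0.0000, hold=0.0000 ⇒ V=0.0000 continue | (k=8,j=7): S=155.9315, (K−S)⁺=0.0000, hold=0.0000 ⇒ V=0.0000 continue | (k=8,j=8): S=183.6546, (K−S)⁺=0.0000, hold=0.0000 ⇒ V=0.0000 continue  boundary S*=81.0331
step 7: (k=7,j=0): S=53.8261, (K−S)⁺=36.1539, hold=35.2579 ⇒ V=36.1539 exercise | (k=7,j=1): S=63.3958, (K−S)⁺=26.5842, hold=25.6882 ⇒ V=26.5842 exercise | (k=7,j=2): S=74.6670, (K−S)⁺=15.3130, hold=14.4170 ⇒ V=15.3130 exercise | (k=7,j=3): S=87.9420, (K−S)⁺=2.0380, hold=4.5622 ⇒ V=4.5622 continue | (k=7,j=4): S=103.5772, (K−S)⁺=0.0000, hold=0.4209 ⇒ V=0.4209 continue | (k=7,j=5): S=121.9922, (K−S)⁺=0.0000, hold=0.0000 ⇒ V=0.0000 continue | (k=7,j=6): S=143.6812, (K−S)⁺=0.0000, hold=0.0000 ⇒ V=0.0000 continue | (k=7,j=7): S=169.2263, (K−S)⁺=0.0000, hold=0.0000 ⇒ V=0.0000 continue  boundary S*=74.6670
step 6: (k=6,j=0): S=58.4153, (K−S)⁺=31.5647, hold=30.6687 ⇒ V=31.5647 exercise | (k=6,j=1): S=68.8010, (K−S)⁺=21.1790, hold=20.2830 ⇒ V=21.1790 exercise | (k=6,j=2): S=81.0331, (K−S)⁺=8.9469, hold=9.4028 ⇒ V=9.4028 continue | (k=6,j=3): S=95.4400, (K−S)⁺=0.0000, hold=2.2989 ⇒ V=2.2989 continue | (k=6,j=4): S=112.4083, (K−S)⁺=0.0000, hold=0.1913 ⇒ V=0.1913 continue | (k=6,j=5): S=132.3933, (K−S)⁺=0.0000, hold=0.0000 ⇒ V=0.0000 continue | (k=6,j=6): S=155.9315, (K−S)⁺=0.0000, hold=0.0000 ⇒ V=0.0000 continue  boundary S*=68.8010
step 5: (k=5,j=0): S=63.3958, (K−S)⁺=26.5842, hold=25.6882 ⇒ V=26.5842 exercise | (k=5,j=1): S=74.6670, (K−S)⁺=15.3130, hold=14.6612 ⇒ V=15.3130 exercise | (k=5,j=2): S=87.9420, (K−S)⁺=2.0380, hold=5.5045 ⇒ V=5.5045 continue | (k=5,j=3): S=103.5772, (K−S)⁺=0.0000, hold=1.1472 ⇒ V=1.1472 continue | (k=5,j=4): S=121.9922, (K−S)⁺=0.0000, hold=0.0869 ⇒ V=0.0869 continue | (k=5,j=5): S=143.6812, (K−S)⁺=0.0000, hold=0.0000 ⇒ V=0.0000 continue  boundary S*=74.6670
step 4: (k=4,j=0): S=68.8010, (K−S)⁺=21.1790, hold=20.2830 ⇒ V=21.1790 exercise | (k=4,j=1): S=81.0331, (K−S)⁺=8.9469, hold=9.9075 ⇒ V=9.9075 continue | (k=4,j=2): S=95.4400, (K−S)⁺=0.0000, hold=3.1161 ⇒ V=3.1161 continue | (k=4,j=3): S=112.4083, (K−S)⁺=0.0000, hold=0.5680 ⇒ V=0.5680 continue | (k=4,j=4): S=132.3933, (K−S)⁺=0.0000, hold=0.0395 ⇒ V=0.0395 continue  boundary S*=68.8010
step 3: (k=3,j=0): S=74.6670, (K−S)⁺=15.3130, hold=14.9315 ⇒ V=15.3130 exercise | (k=3,j=1): S=87.9420, (K−S)⁺=2.0380, hold=6.1716 ⇒ V=6.1716 continue | (k=3,j=2): S=103.5772, (K−S)⁺=0.0000, hold=1.7204 ⇒ V=1.7204 continue | (k=3,j=3): S=121.9922, (K−S)⁺=0.0000, hold=0.2793 ⇒ V=0.2793 continue  boundary S*=74.6670
step 2: (k=2,j=0): S=81.0331, (K−S)⁺=8.9469, hold=10.2647 ⇒ V=10.2647 continue | (k=2,j=1): S=95.4400, (K−S)⁺=0.0000, hold=3.7262 ⇒ V=3.7262 continue | (k=2,j=2): S=112.4083, (K−S)⁺=0.0000, hold=0.9315 ⇒ V=0.9315 continue  boundary S*=-
step 1: (k=1,j=0): S=87.9420, (K−S)⁺=2.0380, hold=6.6607 ⇒ V=6.6607 continue | (k=1,j=1): S=103.5772, (K−S)⁺=0.0000, hold=2.1923 ⇒ V=2.1923 continue  boundary S*=-
step 0: (k=0,j=0): S=95.4400, (K−S)⁺=0.0000, hold=4.2013 ⇒ V=4.2013 continue  boundary S*=-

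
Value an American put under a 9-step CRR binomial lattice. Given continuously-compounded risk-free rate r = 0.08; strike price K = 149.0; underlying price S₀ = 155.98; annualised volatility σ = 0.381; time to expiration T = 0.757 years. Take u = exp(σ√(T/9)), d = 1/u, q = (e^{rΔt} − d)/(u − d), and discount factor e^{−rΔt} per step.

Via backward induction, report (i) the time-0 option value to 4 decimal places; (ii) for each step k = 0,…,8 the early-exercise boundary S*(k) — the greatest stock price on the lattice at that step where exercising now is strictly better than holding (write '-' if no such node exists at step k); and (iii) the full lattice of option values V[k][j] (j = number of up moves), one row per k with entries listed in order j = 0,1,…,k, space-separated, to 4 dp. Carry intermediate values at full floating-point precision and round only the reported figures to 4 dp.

params: Δt=0.08411 u=1.11683 d=0.89539 q=0.50289 e^(-rΔt)=0.99329
t_9 payoffs: 91.3003 77.0302 59.2309 37.0294 9.3373 0.0000 0.0000 0.0000 0.0000 0.0000
t_8: node(8,0) S=64.4410 payoff=84.5590 vs cont=83.5598 → 84.5590 [stop]  node(8,1) S=80.3783 payoff=68.6217 vs cont=67.6225 → 68.6217 [stop]  node(8,2) S=100.2572 payoff=48.7428 vs cont=47.7436 → 48.7428 [stop]  node(8,3) S=125.0524 payoff=23.9476 vs cont=22.9483 → 23.9476 [stop]  node(8,4) S=155.9800 payoff=0.0000 vs cont=4.6105 → 4.6105 [wait]  node(8,5) S=194.5565 payoff=0.0000 vs cont=0.0000 → 0.0000 [wait]  node(8,6) S=242.6735 payoff=0.0000 vs cont=0.0000 → 0.0000 [wait]  node(8,7) S=302.6907 payoff=0.0000 vs cont=0.0000 → 0.0000 [wait]  node(8,8) S=377.5512 payoff=0.0000 vs cont=0.0000 → 0.0000 [wait]  ⇒ S*(8)=125.0524
t_7: node(7,0) S=71.9698 payoff=77.0302 vs cont=76.0310 → 77.0302 [stop]  node(7,1) S=89.7691 payoff=59.2309 vs cont=58.2316 → 59.2309 [stop]  node(7,2) S=111.9706 payoff=37.0294 vs cont=36.0302 → 37.0294 [stop]  node(7,3) S=139.6627 payoff=9.3373 vs cont=14.1277 → 14.1277 [wait]  node(7,4) S=174.2037 payoff=0.0000 vs cont=2.2765 → 2.2765 [wait]  node(7,5) S=217.2871 payoff=0.0000 vs cont=0.0000 → 0.0000 [wait]  node(7,6) S=271.0259 payoff=0.0000 vs cont=0.0000 → 0.0000 [wait]  node(7,7) S=338.0551 payoff=0.0000 vs cont=0.0000 → 0.0000 [wait]  ⇒ S*(7)=111.9706
t_6: node(6,0) S=80.3783 payoff=68.6217 vs cont=67.6225 → 68.6217 [stop]  node(6,1) S=100.2572 payoff=48.7428 vs cont=47.7436 → 48.7428 [stop]  node(6,2) S=125.0524 payoff=23.9476 vs cont=25.3412 → 25.3412 [wait]  node(6,3) S=155.9800 payoff=0.0000 vs cont=8.1131 → 8.1131 [wait]  node(6,4) S=194.5565 payoff=0.0000 vs cont=1.1241 → 1.1241 [wait]  node(6,5) S=242.6735 payoff=0.0000 vs cont=0.0000 → 0.0000 [wait]  node(6,6) S=302.6907 payoff=0.0000 vs cont=0.0000 → 0.0000 [wait]  ⇒ S*(6)=100.2572
t_5: node(5,0) S=89.7691 payoff=59.2309 vs cont=58.2316 → 59.2309 [stop]  node(5,1) S=111.9706 payoff=37.0294 vs cont=36.7264 → 37.0294 [stop]  node(5,2) S=139.6627 payoff=9.3373 vs cont=16.5655 → 16.5655 [wait]  node(5,3) S=174.2037 payoff=0.0000 vs cont=4.5675 → 4.5675 [wait]  node(5,4) S=217.2871 payoff=0.0000 vs cont=0.5550 → 0.5550 [wait]  node(5,5) S=271.0259 payoff=0.0000 vs cont=0.0000 → 0.0000 [wait]  ⇒ S*(5)=111.9706
t_4: node(4,0) S=100.2572 payoff=48.7428 vs cont=47.7436 → 48.7428 [stop]  node(4,1) S=125.0524 payoff=23.9476 vs cont=26.5590 → 26.5590 [wait]  node(4,2) S=155.9800 payoff=0.0000 vs cont=10.4612 → 10.4612 [wait]  node(4,3) S=194.5565 payoff=0.0000 vs cont=2.5326 → 2.5326 [wait]  node(4,4) S=242.6735 payoff=0.0000 vs cont=0.2741 → 0.2741 [wait]  ⇒ S*(4)=100.2572
t_3: node(3,0) S=111.9706 payoff=37.0294 vs cont=37.3347 → 37.3347 [wait]  node(3,1) S=139.6627 payoff=9.3373 vs cont=18.3397 → 18.3397 [wait]  node(3,2) S=174.2037 payoff=0.0000 vs cont=6.4305 → 6.4305 [wait]  node(3,3) S=217.2871 payoff=0.0000 vs cont=1.3874 → 1.3874 [wait]  ⇒ S*(3)=-
t_2: node(2,0) S=125.0524 payoff=23.9476 vs cont=27.5959 → 27.5959 [wait]  node(2,1) S=155.9800 payoff=0.0000 vs cont=12.2678 → 12.2678 [wait]  node(2,2) S=194.5565 payoff=0.0000 vs cont=3.8683 → 3.8683 [wait]  ⇒ S*(2)=-
t_1: node(1,0) S=139.6627 payoff=9.3373 vs cont=19.7542 → 19.7542 [wait]  node(1,1) S=174.2037 payoff=0.0000 vs cont=7.9898 → 7.9898 [wait]  ⇒ S*(1)=-
t_0: node(0,0) S=155.9800 payoff=0.0000 vs cont=13.7452 → 13.7452 [wait]  ⇒ S*(0)=-

price = 13.7452
boundary = - - - - 100.2572 111.9706 100.2572 111.9706 125.0524
tree:
13.7452
19.7542 7.9898
27.5959 12.2678 3.8683
37.3347 18.3397 6.4305 1.3874
48.7428 26.5590 10.4612 2.5326 0.2741
59.2309 37.0294 16.5655 4.5675 0.5550 0.0000
68.6217 48.7428 25.3412 8.1131 1.1241 0.0000 0.0000
77.0302 59.2309 37.0294 14.1277 2.2765 0.0000 0.0000 0.0000
84.5590 68.6217 48.7428 23.9476 4.6105 0.0000 0.0000 0.0000 0.0000
91.3003 77.0302 59.2309 37.0294 9.3373 0.0000 0.0000 0.0000 0.0000 0.0000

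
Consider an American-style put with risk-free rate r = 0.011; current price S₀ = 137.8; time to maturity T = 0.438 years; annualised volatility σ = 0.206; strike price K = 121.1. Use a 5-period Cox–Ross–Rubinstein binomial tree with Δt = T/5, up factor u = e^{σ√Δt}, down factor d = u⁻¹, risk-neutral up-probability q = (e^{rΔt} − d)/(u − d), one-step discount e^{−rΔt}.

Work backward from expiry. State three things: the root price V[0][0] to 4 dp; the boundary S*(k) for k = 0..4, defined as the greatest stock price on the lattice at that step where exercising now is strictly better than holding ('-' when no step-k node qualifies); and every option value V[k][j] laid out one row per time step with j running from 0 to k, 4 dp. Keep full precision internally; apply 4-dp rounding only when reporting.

params: Δt=0.08760 u=1.06287 d=0.94085 q=0.49266 e^(-rΔt)=0.99904
t_5 payoffs: 19.5094 6.3344 0.0000 0.0000 0.0000 0.0000
t_4: node(4,0) S=107.9774 payoff=13.1226 vs cont=13.0060 → 13.1226 [stop]  node(4,1) S=121.9807 payoff=0.0000 vs cont=3.2106 → 3.2106 [wait]  node(4,2) S=137.8000 payoff=0.0000 vs cont=0.0000 → 0.0000 [wait]  node(4,3) S=155.6709 payoff=0.0000 vs cont=0.0000 → 0.0000 [wait]  node(4,4) S=175.8594 payoff=0.0000 vs cont=0.0000 → 0.0000 [wait]  ⇒ S*(4)=107.9774
t_3: node(3,0) S=114.7656 payoff=6.3344 vs cont=8.2314 → 8.2314 [wait]  node(3,1) S=129.6493 payoff=0.0000 vs cont=1.6273 → 1.6273 [wait]  node(3,2) S=146.4631 payoff=0.0000 vs cont=0.0000 → 0.0000 [wait]  node(3,3) S=165.4575 payoff=0.0000 vs cont=0.0000 → 0.0000 [wait]  ⇒ S*(3)=-
t_2: node(2,0) S=121.9807 payoff=0.0000 vs cont=4.9730 → 4.9730 [wait]  node(2,1) S=137.8000 payoff=0.0000 vs cont=0.8248 → 0.8248 [wait]  node(2,2) S=155.6709 payoff=0.0000 vs cont=0.0000 → 0.0000 [wait]  ⇒ S*(2)=-
t_1: node(1,0) S=129.6493 payoff=0.0000 vs cont=2.9265 → 2.9265 [wait]  node(1,1) S=146.4631 payoff=0.0000 vs cont=0.4180 → 0.4180 [wait]  ⇒ S*(1)=-
t_0: node(0,0) S=137.8000 payoff=0.0000 vs cont=1.6890 → 1.6890 [wait]  ⇒ S*(0)=-

price = 1.6890
boundary = - - - - 107.9774
tree:
1.6890
2.9265 0.4180
4.9730 0.8248 0.0000
8.2314 1.6273 0.0000 0.0000
13.1226 3.2106 0.0000 0.0000 0.0000
19.5094 6.3344 0.0000 0.0000 0.0000 0.0000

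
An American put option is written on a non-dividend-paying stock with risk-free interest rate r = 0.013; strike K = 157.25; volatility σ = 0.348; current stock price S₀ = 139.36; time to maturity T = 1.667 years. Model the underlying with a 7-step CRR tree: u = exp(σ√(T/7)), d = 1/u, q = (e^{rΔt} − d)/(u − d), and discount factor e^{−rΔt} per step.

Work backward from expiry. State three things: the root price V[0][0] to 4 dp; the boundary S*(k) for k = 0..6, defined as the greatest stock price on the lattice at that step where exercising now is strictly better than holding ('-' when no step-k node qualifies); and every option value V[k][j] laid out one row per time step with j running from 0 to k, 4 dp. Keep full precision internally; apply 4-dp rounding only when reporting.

price = 34.3402
boundary = - - - 83.7294 99.2273 83.7294 99.2273
tree:
34.3402
45.9016 21.3586
59.2455 30.9605 10.5297
73.5206 43.3288 17.0346 3.1675
86.5980 58.0227 26.8280 5.9582 0.0000
97.6329 73.5206 40.6553 11.2076 0.0000 0.0000
106.9443 86.5980 58.0227 21.0820 0.0000 0.0000 0.0000
114.8013 97.6329 73.5206 39.6561 0.0000 0.0000 0.0000 0.0000

params: Δt=0.23814 u=1.18510 d=0.84381 q=0.46673 e^(-rΔt)=0.99691
t_7 payoffs: 114.8013 97.6329 73.5206 39.6561 0.0000 0.0000 0.0000 0.0000
t_6: node(6,0) S=50.3057 payoff=106.9443 vs cont=106.4582 → 106.9443 [stop]  node(6,1) S=70.6520 payoff=86.5980 vs cont=86.1119 → 86.5980 [stop]  node(6,2) S=99.2273 payoff=58.0227 vs cont=57.5366 → 58.0227 [stop]  node(6,3) S=139.3600 payoff=17.8900 vs cont=21.0820 → 21.0820 [wait]  node(6,4) S=195.7244 payoff=0.0000 vs cont=0.0000 → 0.0000 [wait]  node(6,5) S=274.8856 payoff=0.0000 vs cont=0.0000 → 0.0000 [wait]  node(6,6) S=386.0636 payoff=0.0000 vs cont=0.0000 → 0.0000 [wait]  ⇒ S*(6)=99.2273
t_5: node(5,0) S=59.6171 payoff=97.6329 vs cont=97.1468 → 97.6329 [stop]  node(5,1) S=83.7294 payoff=73.5206 vs cont=73.0346 → 73.5206 [stop]  node(5,2) S=117.5939 payoff=39.6561 vs cont=40.6553 → 40.6553 [wait]  node(5,3) S=165.1549 payoff=0.0000 vs cont=11.2076 → 11.2076 [wait]  node(5,4) S=231.9522 payoff=0.0000 vs cont=0.0000 → 0.0000 [wait]  node(5,5) S=325.7657 payoff=0.0000 vs cont=0.0000 → 0.0000 [wait]  ⇒ S*(5)=83.7294
t_4: node(4,0) S=70.6520 payoff=86.5980 vs cont=86.1119 → 86.5980 [stop]  node(4,1) S=99.2273 payoff=58.0227 vs cont=58.0015 → 58.0227 [stop]  node(4,2) S=139.3600 payoff=17.8900 vs cont=26.8280 → 26.8280 [wait]  node(4,3) S=195.7244 payoff=0.0000 vs cont=5.9582 → 5.9582 [wait]  node(4,4) S=274.8856 payoff=0.0000 vs cont=0.0000 → 0.0000 [wait]  ⇒ S*(4)=99.2273
t_3: node(3,0) S=83.7294 payoff=73.5206 vs cont=73.0346 → 73.5206 [stop]  node(3,1) S=117.5939 payoff=39.6561 vs cont=43.3288 → 43.3288 [wait]  node(3,2) S=165.1549 payoff=0.0000 vs cont=17.0346 → 17.0346 [wait]  node(3,3) S=231.9522 payoff=0.0000 vs cont=3.1675 → 3.1675 [wait]  ⇒ S*(3)=83.7294
t_2: node(2,0) S=99.2273 payoff=58.0227 vs cont=59.2455 → 59.2455 [wait]  node(2,1) S=139.3600 payoff=17.8900 vs cont=30.9605 → 30.9605 [wait]  node(2,2) S=195.7244 payoff=0.0000 vs cont=10.5297 → 10.5297 [wait]  ⇒ S*(2)=-
t_1: node(1,0) S=117.5939 payoff=39.6561 vs cont=45.9016 → 45.9016 [wait]  node(1,1) S=165.1549 payoff=0.0000 vs cont=21.3586 → 21.3586 [wait]  ⇒ S*(1)=-
t_0: node(0,0) S=139.3600 payoff=17.8900 vs cont=34.3402 → 34.3402 [wait]  ⇒ S*(0)=-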